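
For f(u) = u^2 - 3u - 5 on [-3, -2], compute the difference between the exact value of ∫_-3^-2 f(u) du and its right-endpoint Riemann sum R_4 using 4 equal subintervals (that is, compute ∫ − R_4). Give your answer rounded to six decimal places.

0.989583

Exact integral: ∫_-3^-2 f(u) du ≈ 8.83333333.
R_4 = 7.84375.
Error ≈ 8.83333333 − 7.84375 ≈ 0.989583.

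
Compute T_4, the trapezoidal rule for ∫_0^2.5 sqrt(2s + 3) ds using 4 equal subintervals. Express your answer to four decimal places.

Δs = (2.5 − 0)/4 = 0.625.
f(0) ≈ 1.7321, f(0.625) ≈ 2.0616, f(1.25) ≈ 2.3452, f(1.875) ≈ 2.5981, f(2.5) ≈ 2.8284.
T_4 = (Δs/2)·[f(s_0) + 2f(s_1) + 2f(s_2) + 2f(s_3) + f(s_4)].
Sum ≈ 5.8032.

5.8032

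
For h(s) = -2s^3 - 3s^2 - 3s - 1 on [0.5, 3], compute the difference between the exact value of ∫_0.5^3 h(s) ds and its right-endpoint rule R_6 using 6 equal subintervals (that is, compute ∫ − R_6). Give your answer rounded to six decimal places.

19.205729

Exact integral: ∫_0.5^3 h(s) ds = -82.96875.
R_6 ≈ -102.17447917.
Error ≈ -82.96875 − (-102.17447917) ≈ 19.205729.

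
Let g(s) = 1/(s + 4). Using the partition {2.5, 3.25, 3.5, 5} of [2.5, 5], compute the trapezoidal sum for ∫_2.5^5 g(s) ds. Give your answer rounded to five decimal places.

0.32666

Subinterval widths: 0.75, 0.25, 1.5.
g(2.5) = 2/13, g(3.25) = 4/29, g(3.5) = 2/15, g(5) = 1/9.
On each subinterval the trapezoid contributes (Δs_i/2)·[g(s_{i-1}) + g(s_i)].
Sum ≈ 0.32666.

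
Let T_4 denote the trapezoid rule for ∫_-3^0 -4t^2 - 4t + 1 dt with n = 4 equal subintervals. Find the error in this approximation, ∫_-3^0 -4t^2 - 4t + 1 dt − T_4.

1.125

Exact integral: ∫_-3^0 f(t) dt = -15.
T_4 = -16.125.
Error = -15 − (-16.125) = 1.125.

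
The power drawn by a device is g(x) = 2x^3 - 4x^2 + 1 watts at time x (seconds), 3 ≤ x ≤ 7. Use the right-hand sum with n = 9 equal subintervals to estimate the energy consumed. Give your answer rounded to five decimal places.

850.97942

Δx = (7 − 3)/9 = 4/9.
Right endpoints: 31/9, 35/9, 13/3, 43/9, 47/9, 17/3, 55/9, 59/9, 7.
g(31/9) = 25715/729, g(35/9) = 42379/729, g(13/3) = 2393/27, g(43/9) = 93179/729, g(47/9) = 128851/729, g(17/3) = 6385/27, g(55/9) = 224579/729, g(59/9) = 286171/729, g(7) = 491.
Sum = Δx · [g(31/9) + g(35/9) + g(13/3) + ...].
Sum ≈ 850.97942.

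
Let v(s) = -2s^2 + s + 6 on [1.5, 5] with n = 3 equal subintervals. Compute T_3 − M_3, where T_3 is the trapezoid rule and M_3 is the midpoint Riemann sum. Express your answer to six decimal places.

T_3 ≈ -50.29629630.
M_3 ≈ -47.91435185.
T_3 − M_3 ≈ -2.381944.

-2.381944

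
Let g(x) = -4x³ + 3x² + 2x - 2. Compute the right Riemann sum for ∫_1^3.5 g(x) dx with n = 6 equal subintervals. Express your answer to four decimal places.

Δx = (3.5 − 1)/6 = 5/12.
Right endpoints: 17/12, 11/6, 2.25, 8/3, 37/12, 3.5.
g(17/12) = -122/27, g(11/6) = -1393/108, g(2.25) = -27.875, g(8/3) = -1382/27, g(37/12) = -9133/108, g(3.5) = -129.75.
Sum = Δx · [g(17/12) + g(11/6) + g(2.25) + ...].
Sum ≈ -129.4965.

-129.4965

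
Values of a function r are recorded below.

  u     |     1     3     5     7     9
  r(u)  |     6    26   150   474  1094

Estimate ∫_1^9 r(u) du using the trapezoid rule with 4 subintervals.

Δu = 2.
T_4 = (2/2)·[6 + 2·26 + 2·150 + 2·474 + 1094] = 2400.

2400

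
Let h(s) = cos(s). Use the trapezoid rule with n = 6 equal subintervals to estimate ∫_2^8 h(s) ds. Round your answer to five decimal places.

Δs = (8 − 2)/6 = 1.
h(2) ≈ -0.41615, h(3) ≈ -0.98999, h(4) ≈ -0.65364, h(5) ≈ 0.28366, h(6) ≈ 0.96017, h(7) ≈ 0.75390, h(8) ≈ -0.14550.
T_6 = (Δs/2)·[h(s_0) + 2h(s_1) + ... + 2h(s_{5}) + h(s_6)].
Sum ≈ 0.07328.

0.07328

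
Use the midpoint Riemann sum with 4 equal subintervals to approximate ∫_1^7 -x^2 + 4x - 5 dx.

Δx = (7 − 1)/4 = 1.5.
Midpoints: 1.75, 3.25, 4.75, 6.25.
f(1.75) = -1.0625, f(3.25) = -2.5625, f(4.75) = -8.5625, f(6.25) = -19.0625.
Sum = Δx · [f(1.75) + f(3.25) + f(4.75) + f(6.25)].
Sum = -46.875.

-46.875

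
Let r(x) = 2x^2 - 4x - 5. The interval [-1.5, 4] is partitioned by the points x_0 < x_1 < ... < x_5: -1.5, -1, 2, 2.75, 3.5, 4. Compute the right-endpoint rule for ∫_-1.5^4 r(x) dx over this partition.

Subinterval widths: 0.5, 3, 0.75, 0.75, 0.5.
Right endpoints: -1, 2, 2.75, 3.5, 4.
r(-1) = 1, r(2) = -5, r(2.75) = -0.875, r(3.5) = 5.5, r(4) = 11.
Sum = Σ Δx_i · r(x_i).
Sum = -5.53125.

-5.53125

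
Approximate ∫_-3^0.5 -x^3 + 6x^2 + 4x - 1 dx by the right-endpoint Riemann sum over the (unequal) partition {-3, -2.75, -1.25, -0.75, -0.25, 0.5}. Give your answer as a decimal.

22.41015625

Subinterval widths: 0.25, 1.5, 0.5, 0.5, 0.75.
Right endpoints: -2.75, -1.25, -0.75, -0.25, 0.5.
f(-2.75) = 54.171875, f(-1.25) = 5.328125, f(-0.75) = -0.203125, f(-0.25) = -1.609375, f(0.5) = 2.375.
Sum = Σ Δx_i · f(x_i).
Sum = 22.41015625.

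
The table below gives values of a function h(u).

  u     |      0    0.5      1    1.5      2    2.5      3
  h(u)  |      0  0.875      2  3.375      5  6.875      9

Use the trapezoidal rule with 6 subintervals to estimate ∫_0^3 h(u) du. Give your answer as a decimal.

Δu = 0.5.
T_6 = (0.5/2)·[0 + 2·0.875 + 2·2 + 2·3.375 + 2·5 + 2·6.875 + 9] = 11.3125.

11.3125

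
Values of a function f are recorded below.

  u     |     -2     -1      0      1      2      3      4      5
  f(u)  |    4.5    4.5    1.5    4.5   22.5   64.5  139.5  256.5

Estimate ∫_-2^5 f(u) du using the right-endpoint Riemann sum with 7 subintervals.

Δu = 1.
Sum = 1·[4.5 + 1.5 + 4.5 + 22.5 + 64.5 + 139.5 + 256.5] = 493.5.

493.5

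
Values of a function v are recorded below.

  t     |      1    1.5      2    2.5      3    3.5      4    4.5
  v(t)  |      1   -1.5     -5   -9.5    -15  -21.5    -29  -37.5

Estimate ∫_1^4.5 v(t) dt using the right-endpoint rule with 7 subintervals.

-59.5

Δt = 0.5.
Sum = 0.5·[(-1.5) + (-5) + (-9.5) + (-15) + (-21.5) + (-29) + (-37.5)] = -59.5.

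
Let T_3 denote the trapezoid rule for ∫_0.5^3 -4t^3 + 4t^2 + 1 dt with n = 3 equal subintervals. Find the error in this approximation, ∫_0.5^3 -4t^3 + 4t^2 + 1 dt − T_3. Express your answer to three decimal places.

4.919

Exact integral: ∫_0.5^3 f(t) dt ≈ -42.60417.
T_3 ≈ -47.52315.
Error ≈ -42.60417 − (-47.52315) ≈ 4.919.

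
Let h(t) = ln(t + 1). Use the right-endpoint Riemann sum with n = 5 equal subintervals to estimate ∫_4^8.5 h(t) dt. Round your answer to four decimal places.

9.1225

Δt = (8.5 − 4)/5 = 0.9.
Right endpoints: 4.9, 5.8, 6.7, 7.6, 8.5.
h(4.9) ≈ 1.7750, h(5.8) ≈ 1.9169, h(6.7) ≈ 2.0412, h(7.6) ≈ 2.1518, h(8.5) ≈ 2.2513.
Sum = Δt · [h(4.9) + h(5.8) + h(6.7) + h(7.6) + h(8.5)].
Sum ≈ 9.1225.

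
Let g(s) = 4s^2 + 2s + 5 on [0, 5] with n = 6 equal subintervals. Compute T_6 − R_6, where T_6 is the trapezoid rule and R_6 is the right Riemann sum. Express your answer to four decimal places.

-45.8333

T_6 ≈ 218.981481.
R_6 ≈ 264.814815.
T_6 − R_6 ≈ -45.8333.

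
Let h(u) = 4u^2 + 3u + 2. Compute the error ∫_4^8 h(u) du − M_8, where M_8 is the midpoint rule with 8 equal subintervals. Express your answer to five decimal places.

0.33333

Exact integral: ∫_4^8 h(u) du ≈ 677.3333333.
M_8 = 677.
Error ≈ 677.3333333 − 677 ≈ 0.33333.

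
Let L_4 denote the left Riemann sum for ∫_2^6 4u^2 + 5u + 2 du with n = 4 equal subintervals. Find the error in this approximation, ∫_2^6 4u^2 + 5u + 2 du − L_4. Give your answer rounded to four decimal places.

Exact integral: ∫_2^6 f(u) du ≈ 365.333333.
L_4 = 294.
Error ≈ 365.333333 − 294 ≈ 71.3333.

71.3333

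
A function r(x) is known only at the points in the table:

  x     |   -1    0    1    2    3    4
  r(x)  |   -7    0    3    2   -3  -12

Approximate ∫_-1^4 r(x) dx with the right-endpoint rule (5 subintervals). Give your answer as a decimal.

-10

Δx = 1.
Sum = 1·[0 + 3 + 2 + (-3) + (-12)] = -10.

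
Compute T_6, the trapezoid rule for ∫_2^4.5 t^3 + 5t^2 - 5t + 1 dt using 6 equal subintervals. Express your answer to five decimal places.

Δt = (4.5 − 2)/6 = 5/12.
f(2) = 19, f(29/12) = 55697/1728, f(17/6) = 10739/216, f(3.25) = 71.890625, f(11/3) = 2678/27, f(49/12) = 228157/1728, f(4.5) = 170.875.
T_6 = (Δt/2)·[f(t_0) + 2f(t_1) + ... + 2f(t_{5}) + f(t_6)].
Sum ≈ 199.99928.

199.99928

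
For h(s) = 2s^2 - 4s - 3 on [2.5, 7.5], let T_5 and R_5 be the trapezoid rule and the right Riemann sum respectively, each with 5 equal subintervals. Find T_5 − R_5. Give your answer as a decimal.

-40

T_5 = 157.5.
R_5 = 197.5.
T_5 − R_5 = -40.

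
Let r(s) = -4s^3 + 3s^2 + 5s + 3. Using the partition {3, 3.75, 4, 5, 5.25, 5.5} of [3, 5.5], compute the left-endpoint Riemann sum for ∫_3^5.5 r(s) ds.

-484.96875

Subinterval widths: 0.75, 0.25, 1, 0.25, 0.25.
Left endpoints: 3, 3.75, 4, 5, 5.25.
r(3) = -63, r(3.75) = -147, r(4) = -185, r(5) = -397, r(5.25) = -466.875.
Sum = Σ Δs_i · r(s_i).
Sum = -484.96875.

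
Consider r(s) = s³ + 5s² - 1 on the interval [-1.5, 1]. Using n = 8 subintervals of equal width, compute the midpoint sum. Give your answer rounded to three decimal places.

Δs = (1 − (-1.5))/8 = 0.3125.
Midpoints: -1.34375, -1.03125, -0.71875, -0.40625, -0.09375, 0.21875, 0.53125, 0.84375.
r(-1.34375) = 183565/32768, r(-1.03125) = 105535/32768, r(-0.71875) = 39705/32768, r(-0.40625) = -7925/32768, r(-0.09375) = -31355/32768, r(0.21875) = -24585/32768, r(0.53125) = 18385/32768, r(0.84375) = 103555/32768.
Sum = Δs · [r(-1.34375) + r(-1.03125) + r(-0.71875) + ...].
Sum ≈ 3.690.

3.690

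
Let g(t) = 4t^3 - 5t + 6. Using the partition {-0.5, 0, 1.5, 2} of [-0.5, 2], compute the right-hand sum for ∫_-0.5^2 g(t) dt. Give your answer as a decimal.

Subinterval widths: 0.5, 1.5, 0.5.
Right endpoints: 0, 1.5, 2.
g(0) = 6, g(1.5) = 12, g(2) = 28.
Sum = Σ Δt_i · g(t_i).
Sum = 35.

35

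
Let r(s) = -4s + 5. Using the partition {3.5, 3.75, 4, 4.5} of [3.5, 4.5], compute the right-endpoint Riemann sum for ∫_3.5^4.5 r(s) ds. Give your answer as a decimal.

-11.75

Subinterval widths: 0.25, 0.25, 0.5.
Right endpoints: 3.75, 4, 4.5.
r(3.75) = -10, r(4) = -11, r(4.5) = -13.
Sum = Σ Δs_i · r(s_i).
Sum = -11.75.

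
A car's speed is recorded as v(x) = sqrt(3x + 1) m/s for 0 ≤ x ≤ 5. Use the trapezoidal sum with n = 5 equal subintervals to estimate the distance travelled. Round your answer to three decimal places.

Δx = (5 − 0)/5 = 1.
v(0) ≈ 1.000, v(1) ≈ 2.000, v(2) ≈ 2.646, v(3) ≈ 3.162, v(4) ≈ 3.606, v(5) ≈ 4.000.
T_5 = (Δx/2)·[v(x_0) + 2v(x_1) + ... + 2v(x_{4}) + v(x_5)].
Sum ≈ 13.914.

13.914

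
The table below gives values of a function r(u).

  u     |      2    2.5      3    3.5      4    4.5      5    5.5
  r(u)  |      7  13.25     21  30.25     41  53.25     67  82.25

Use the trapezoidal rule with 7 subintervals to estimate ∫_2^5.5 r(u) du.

135.1875

Δu = 0.5.
T_7 = (0.5/2)·[7 + 2·13.25 + 2·21 + 2·30.25 + 2·41 + 2·53.25 + 2·67 + 82.25] = 135.1875.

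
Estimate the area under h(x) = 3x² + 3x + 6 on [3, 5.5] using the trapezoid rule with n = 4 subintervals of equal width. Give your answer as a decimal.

Δx = (5.5 − 3)/4 = 0.625.
h(3) = 42, h(3.625) = 56.296875, h(4.25) = 72.9375, h(4.875) = 91.921875, h(5.5) = 113.25.
T_4 = (Δx/2)·[h(x_0) + 2h(x_1) + 2h(x_2) + 2h(x_3) + h(x_4)].
Sum = 186.73828125.

186.73828125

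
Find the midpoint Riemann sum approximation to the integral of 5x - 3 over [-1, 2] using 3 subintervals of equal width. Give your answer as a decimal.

-1.5

Δx = (2 − (-1))/3 = 1.
Midpoints: -0.5, 0.5, 1.5.
f(-0.5) = -5.5, f(0.5) = -0.5, f(1.5) = 4.5.
Sum = Δx · [f(-0.5) + f(0.5) + f(1.5)].
Sum = -1.5.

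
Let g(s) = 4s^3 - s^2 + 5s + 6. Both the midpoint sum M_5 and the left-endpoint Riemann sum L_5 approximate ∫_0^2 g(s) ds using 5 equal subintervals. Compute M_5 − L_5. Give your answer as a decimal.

M_5 = 35.04.
L_5 = 28.32.
M_5 − L_5 = 6.72.

6.72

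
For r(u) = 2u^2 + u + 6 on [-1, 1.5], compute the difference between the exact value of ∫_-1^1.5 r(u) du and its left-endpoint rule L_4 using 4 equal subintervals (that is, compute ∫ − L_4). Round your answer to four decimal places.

1.2370

Exact integral: ∫_-1^1.5 r(u) du ≈ 18.541667.
L_4 = 17.3046875.
Error ≈ 18.541667 − 17.3046875 ≈ 1.2370.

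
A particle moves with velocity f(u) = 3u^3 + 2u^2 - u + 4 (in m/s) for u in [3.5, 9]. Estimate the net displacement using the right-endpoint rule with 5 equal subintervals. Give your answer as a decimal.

6522.56

Δu = (9 − 3.5)/5 = 1.1.
Right endpoints: 4.6, 5.7, 6.8, 7.9, 9.
f(4.6) = 333.728, f(5.7) = 618.859, f(6.8) = 1032.976, f(7.9) = 1600.037, f(9) = 2344.
Sum = Δu · [f(4.6) + f(5.7) + f(6.8) + f(7.9) + f(9)].
Sum = 6522.56.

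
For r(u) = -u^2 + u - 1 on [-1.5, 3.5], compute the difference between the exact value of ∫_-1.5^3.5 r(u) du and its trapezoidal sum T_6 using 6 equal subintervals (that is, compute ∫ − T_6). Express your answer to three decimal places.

0.579

Exact integral: ∫_-1.5^3.5 r(u) du ≈ -15.41667.
T_6 ≈ -15.99537.
Error ≈ -15.41667 − (-15.99537) ≈ 0.579.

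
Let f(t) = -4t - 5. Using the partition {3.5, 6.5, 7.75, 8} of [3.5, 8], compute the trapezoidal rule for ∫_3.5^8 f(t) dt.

-126

Subinterval widths: 3, 1.25, 0.25.
f(3.5) = -19, f(6.5) = -31, f(7.75) = -36, f(8) = -37.
On each subinterval the trapezoid contributes (Δt_i/2)·[f(t_{i-1}) + f(t_i)].
Sum = -126.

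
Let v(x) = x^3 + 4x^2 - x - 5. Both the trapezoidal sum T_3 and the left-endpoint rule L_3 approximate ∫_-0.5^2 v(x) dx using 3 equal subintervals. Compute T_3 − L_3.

T_3 ≈ 2.2511574.
L_3 ≈ -6.3425926.
T_3 − L_3 = 8.59375.

8.59375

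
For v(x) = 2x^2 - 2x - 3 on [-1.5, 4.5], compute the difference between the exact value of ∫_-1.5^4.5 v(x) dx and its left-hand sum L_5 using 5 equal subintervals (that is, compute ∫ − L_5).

Exact integral: ∫_-1.5^4.5 v(x) dx = 27.
L_5 = 15.48.
Error = 27 − 15.48 = 11.52.

11.52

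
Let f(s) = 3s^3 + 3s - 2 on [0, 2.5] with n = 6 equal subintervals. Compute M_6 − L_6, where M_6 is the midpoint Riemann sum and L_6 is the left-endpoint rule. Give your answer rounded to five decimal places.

10.10742

M_6 ≈ 33.2649740.
L_6 ≈ 23.1575521.
M_6 − L_6 ≈ 10.10742.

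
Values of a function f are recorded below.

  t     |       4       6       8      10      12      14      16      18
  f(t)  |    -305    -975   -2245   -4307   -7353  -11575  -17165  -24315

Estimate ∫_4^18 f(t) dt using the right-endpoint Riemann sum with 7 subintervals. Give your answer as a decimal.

Δt = 2.
Sum = 2·[(-975) + (-2245) + (-4307) + (-7353) + (-11575) + (-17165) + (-24315)] = -135870.

-135870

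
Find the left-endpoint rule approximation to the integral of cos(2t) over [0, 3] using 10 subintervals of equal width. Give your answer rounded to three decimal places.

Δt = (3 − 0)/10 = 0.3.
Left endpoints: 0, 0.3, 0.6, 0.9, 1.2, 1.5, 1.8, 2.1, 2.4, 2.7.
f(0) ≈ 1.000, f(0.3) ≈ 0.825, f(0.6) ≈ 0.362, f(0.9) ≈ -0.227, f(1.2) ≈ -0.737, f(1.5) ≈ -0.990, f(1.8) ≈ -0.897, f(2.1) ≈ -0.490, f(2.4) ≈ 0.087, f(2.7) ≈ 0.635.
Sum = Δt · [f(0) + f(0.3) + f(0.6) + ...].
Sum ≈ -0.130.

-0.130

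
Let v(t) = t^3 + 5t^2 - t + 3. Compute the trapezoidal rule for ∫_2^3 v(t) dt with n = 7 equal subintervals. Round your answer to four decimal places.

48.4592

Δt = (3 − 2)/7 = 1/7.
v(2) = 29, v(15/7) = 11544/343, v(16/7) = 13301/343, v(17/7) = 15224/343, v(18/7) = 17319/343, v(19/7) = 19592/343, v(20/7) = 22049/343, v(3) = 72.
T_7 = (Δt/2)·[v(t_0) + 2v(t_1) + ... + 2v(t_{6}) + v(t_7)].
Sum ≈ 48.4592.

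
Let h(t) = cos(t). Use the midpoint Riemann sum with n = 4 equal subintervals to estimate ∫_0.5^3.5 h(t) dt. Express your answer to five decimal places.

-0.84999

Δt = (3.5 − 0.5)/4 = 0.75.
Midpoints: 0.875, 1.625, 2.375, 3.125.
h(0.875) ≈ 0.64100, h(1.625) ≈ -0.05418, h(2.375) ≈ -0.72028, h(3.125) ≈ -0.99986.
Sum = Δt · [h(0.875) + h(1.625) + h(2.375) + h(3.125)].
Sum ≈ -0.84999.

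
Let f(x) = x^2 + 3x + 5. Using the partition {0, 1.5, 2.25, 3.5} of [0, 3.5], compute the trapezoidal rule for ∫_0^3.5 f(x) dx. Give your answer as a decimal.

51.125

Subinterval widths: 1.5, 0.75, 1.25.
f(0) = 5, f(1.5) = 11.75, f(2.25) = 16.8125, f(3.5) = 27.75.
On each subinterval the trapezoid contributes (Δx_i/2)·[f(x_{i-1}) + f(x_i)].
Sum = 51.125.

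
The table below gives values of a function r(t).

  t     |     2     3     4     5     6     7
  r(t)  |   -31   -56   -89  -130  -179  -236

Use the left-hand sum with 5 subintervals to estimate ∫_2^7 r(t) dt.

Δt = 1.
Sum = 1·[(-31) + (-56) + (-89) + (-130) + (-179)] = -485.

-485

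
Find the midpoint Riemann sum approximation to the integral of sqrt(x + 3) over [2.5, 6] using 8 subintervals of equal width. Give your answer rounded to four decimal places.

Δx = (6 − 2.5)/8 = 0.4375.
Midpoints: 2.71875, 3.15625, 3.59375, 4.03125, 4.46875, 4.90625, 5.34375, 5.78125.
f(2.71875) ≈ 2.3914, f(3.15625) ≈ 2.4812, f(3.59375) ≈ 2.5678, f(4.03125) ≈ 2.6517, f(4.46875) ≈ 2.7329, f(4.90625) ≈ 2.8118, f(5.34375) ≈ 2.8886, f(5.78125) ≈ 2.9633.
Sum = Δx · [f(2.71875) + f(3.15625) + f(3.59375) + ...].
Sum ≈ 9.4013.

9.4013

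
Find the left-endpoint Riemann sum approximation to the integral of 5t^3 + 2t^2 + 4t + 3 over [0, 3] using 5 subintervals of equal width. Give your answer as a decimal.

Δt = (3 − 0)/5 = 0.6.
Left endpoints: 0, 0.6, 1.2, 1.8, 2.4.
f(0) = 3, f(0.6) = 7.2, f(1.2) = 19.32, f(1.8) = 45.84, f(2.4) = 93.24.
Sum = Δt · [f(0) + f(0.6) + f(1.2) + f(1.8) + f(2.4)].
Sum = 101.16.

101.16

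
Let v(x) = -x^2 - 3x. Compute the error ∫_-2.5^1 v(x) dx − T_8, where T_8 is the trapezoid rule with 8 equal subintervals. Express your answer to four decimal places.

Exact integral: ∫_-2.5^1 v(x) dx ≈ 2.333333.
T_8 ≈ 2.221680.
Error ≈ 2.333333 − 2.221680 ≈ 0.1117.

0.1117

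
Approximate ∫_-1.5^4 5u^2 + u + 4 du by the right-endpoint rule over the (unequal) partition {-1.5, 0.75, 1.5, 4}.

Subinterval widths: 2.25, 0.75, 2.5.
Right endpoints: 0.75, 1.5, 4.
f(0.75) = 7.5625, f(1.5) = 16.75, f(4) = 88.
Sum = Σ Δu_i · f(u_i).
Sum = 249.578125.

249.578125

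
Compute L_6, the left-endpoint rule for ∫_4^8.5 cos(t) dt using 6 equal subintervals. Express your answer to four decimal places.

1.4623

Δt = (8.5 − 4)/6 = 0.75.
Left endpoints: 4, 4.75, 5.5, 6.25, 7, 7.75.
f(4) ≈ -0.6536, f(4.75) ≈ 0.0376, f(5.5) ≈ 0.7087, f(6.25) ≈ 0.9994, f(7) ≈ 0.7539, f(7.75) ≈ 0.1038.
Sum = Δt · [f(4) + f(4.75) + f(5.5) + ...].
Sum ≈ 1.4623.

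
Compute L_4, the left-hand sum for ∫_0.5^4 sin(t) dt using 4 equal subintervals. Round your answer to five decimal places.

1.97311

Δt = (4 − 0.5)/4 = 0.875.
Left endpoints: 0.5, 1.375, 2.25, 3.125.
f(0.5) ≈ 0.47943, f(1.375) ≈ 0.98089, f(2.25) ≈ 0.77807, f(3.125) ≈ 0.01659.
Sum = Δt · [f(0.5) + f(1.375) + f(2.25) + f(3.125)].
Sum ≈ 1.97311.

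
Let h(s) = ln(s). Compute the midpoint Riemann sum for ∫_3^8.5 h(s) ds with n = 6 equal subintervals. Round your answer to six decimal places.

9.402218

Δs = (8.5 − 3)/6 = 11/12.
Midpoints: 83/24, 4.375, 127/24, 149/24, 7.125, 193/24.
h(83/24) ≈ 1.240787, h(4.375) ≈ 1.475907, h(127/24) ≈ 1.666133, h(149/24) ≈ 1.825892, h(7.125) ≈ 1.963610, h(193/24) ≈ 2.084636.
Sum = Δs · [h(83/24) + h(4.375) + h(127/24) + ...].
Sum ≈ 9.402218.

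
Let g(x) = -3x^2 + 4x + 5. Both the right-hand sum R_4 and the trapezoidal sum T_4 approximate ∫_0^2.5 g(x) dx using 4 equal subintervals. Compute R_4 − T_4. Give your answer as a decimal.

-2.734375

R_4 = 6.15234375.
T_4 = 8.88671875.
R_4 − T_4 = -2.734375.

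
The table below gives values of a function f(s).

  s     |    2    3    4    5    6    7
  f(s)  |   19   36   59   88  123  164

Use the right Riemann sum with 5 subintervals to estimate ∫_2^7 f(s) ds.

Δs = 1.
Sum = 1·[36 + 59 + 88 + 123 + 164] = 470.

470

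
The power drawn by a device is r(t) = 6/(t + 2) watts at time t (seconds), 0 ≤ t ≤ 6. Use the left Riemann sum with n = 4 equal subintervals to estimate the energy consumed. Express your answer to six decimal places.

Δt = (6 − 0)/4 = 1.5.
Left endpoints: 0, 1.5, 3, 4.5.
r(0) = 3, r(1.5) = 12/7, r(3) = 1.2, r(4.5) = 12/13.
Sum = Δt · [r(0) + r(1.5) + r(3) + r(4.5)].
Sum ≈ 10.256044.

10.256044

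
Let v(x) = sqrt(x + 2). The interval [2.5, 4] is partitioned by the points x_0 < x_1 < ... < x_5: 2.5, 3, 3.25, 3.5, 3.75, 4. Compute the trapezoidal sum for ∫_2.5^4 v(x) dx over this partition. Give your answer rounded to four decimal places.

3.4336

Subinterval widths: 0.5, 0.25, 0.25, 0.25, 0.25.
v(2.5) ≈ 2.1213, v(3) ≈ 2.2361, v(3.25) ≈ 2.2913, v(3.5) ≈ 2.3452, v(3.75) ≈ 2.3979, v(4) ≈ 2.4495.
On each subinterval the trapezoid contributes (Δx_i/2)·[v(x_{i-1}) + v(x_i)].
Sum ≈ 3.4336.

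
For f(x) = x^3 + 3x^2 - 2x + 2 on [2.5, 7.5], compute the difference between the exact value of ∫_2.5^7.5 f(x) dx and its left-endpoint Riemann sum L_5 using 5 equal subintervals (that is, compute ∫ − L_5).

Exact integral: ∫_2.5^7.5 f(x) dx = 1147.5.
L_5 = 889.375.
Error = 1147.5 − 889.375 = 258.125.

258.125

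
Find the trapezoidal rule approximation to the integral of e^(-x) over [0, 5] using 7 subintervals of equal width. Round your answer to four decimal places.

Δx = (5 − 0)/7 = 5/7.
f(0) ≈ 1.0000, f(5/7) ≈ 0.4895, f(10/7) ≈ 0.2397, f(15/7) ≈ 0.1173, f(20/7) ≈ 0.0574, f(25/7) ≈ 0.0281, f(30/7) ≈ 0.0138, f(5) ≈ 0.0067.
T_7 = (Δx/2)·[f(x_0) + 2f(x_1) + ... + 2f(x_{6}) + f(x_7)].
Sum ≈ 1.0351.

1.0351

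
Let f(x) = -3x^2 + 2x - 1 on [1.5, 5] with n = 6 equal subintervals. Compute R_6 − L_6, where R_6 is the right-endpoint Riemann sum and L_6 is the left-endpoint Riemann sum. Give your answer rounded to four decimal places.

R_6 ≈ -120.835069.
L_6 ≈ -85.105903.
R_6 − L_6 ≈ -35.7292.

-35.7292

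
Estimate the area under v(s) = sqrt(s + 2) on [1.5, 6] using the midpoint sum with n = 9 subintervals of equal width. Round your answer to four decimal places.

Δs = (6 − 1.5)/9 = 0.5.
Midpoints: 1.75, 2.25, 2.75, 3.25, 3.75, 4.25, 4.75, 5.25, 5.75.
v(1.75) ≈ 1.9365, v(2.25) ≈ 2.0616, v(2.75) ≈ 2.1794, v(3.25) ≈ 2.2913, v(3.75) ≈ 2.3979, v(4.25) ≈ 2.5000, v(4.75) ≈ 2.5981, v(5.25) ≈ 2.6926, v(5.75) ≈ 2.7839.
Sum = Δs · [v(1.75) + v(2.25) + v(2.75) + ...].
Sum ≈ 10.7206.

10.7206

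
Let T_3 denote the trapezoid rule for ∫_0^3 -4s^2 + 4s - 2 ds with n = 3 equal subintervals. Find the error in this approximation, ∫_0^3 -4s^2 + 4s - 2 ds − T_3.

Exact integral: ∫_0^3 f(s) ds = -24.
T_3 = -26.
Error = -24 − (-26) = 2.

2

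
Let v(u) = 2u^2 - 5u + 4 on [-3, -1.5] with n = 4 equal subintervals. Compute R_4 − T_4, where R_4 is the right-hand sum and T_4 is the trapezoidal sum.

R_4 = 34.7578125.
T_4 = 38.6953125.
R_4 − T_4 = -3.9375.

-3.9375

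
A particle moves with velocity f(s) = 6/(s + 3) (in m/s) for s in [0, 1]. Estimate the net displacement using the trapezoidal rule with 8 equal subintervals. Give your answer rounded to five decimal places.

1.72647

Δs = (1 − 0)/8 = 0.125.
f(0) = 2, f(0.125) = 1.92, f(0.25) = 24/13, f(0.375) = 16/9, f(0.5) = 12/7, f(0.625) = 48/29, f(0.75) = 1.6, f(0.875) = 48/31, f(1) = 1.5.
T_8 = (Δs/2)·[f(s_0) + 2f(s_1) + ... + 2f(s_{7}) + f(s_8)].
Sum ≈ 1.72647.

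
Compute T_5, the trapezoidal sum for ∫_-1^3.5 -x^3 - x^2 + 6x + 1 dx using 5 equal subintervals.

-16.52625

Δx = (3.5 − (-1))/5 = 0.9.
f(-1) = -5, f(-0.1) = 0.391, f(0.8) = 4.648, f(1.7) = 3.397, f(2.6) = -7.736, f(3.5) = -33.125.
T_5 = (Δx/2)·[f(x_0) + 2f(x_1) + ... + 2f(x_{4}) + f(x_5)].
Sum = -16.52625.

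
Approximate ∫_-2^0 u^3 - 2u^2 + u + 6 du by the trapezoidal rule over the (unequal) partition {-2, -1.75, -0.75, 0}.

Subinterval widths: 0.25, 1, 0.75.
f(-2) = -12, f(-1.75) = -7.234375, f(-0.75) = 3.703125, f(0) = 6.
On each subinterval the trapezoid contributes (Δu_i/2)·[f(u_{i-1}) + f(u_i)].
Sum = -0.53125.

-0.53125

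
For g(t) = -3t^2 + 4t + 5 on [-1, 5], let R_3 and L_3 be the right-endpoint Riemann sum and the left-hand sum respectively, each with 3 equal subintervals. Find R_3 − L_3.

-96

R_3 = -108.
L_3 = -12.
R_3 − L_3 = -96.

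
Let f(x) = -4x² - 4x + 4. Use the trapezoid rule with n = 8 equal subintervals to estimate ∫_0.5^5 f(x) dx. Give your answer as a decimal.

-198.94921875

Δx = (5 − 0.5)/8 = 0.5625.
f(0.5) = 1, f(1.0625) = -4.765625, f(1.625) = -13.0625, f(2.1875) = -23.890625, f(2.75) = -37.25, f(3.3125) = -53.140625, f(3.875) = -71.5625, f(4.4375) = -92.515625, f(5) = -116.
T_8 = (Δx/2)·[f(x_0) + 2f(x_1) + ... + 2f(x_{7}) + f(x_8)].
Sum = -198.94921875.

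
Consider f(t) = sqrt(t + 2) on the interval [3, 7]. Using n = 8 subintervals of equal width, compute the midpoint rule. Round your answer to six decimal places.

10.547033

Δt = (7 − 3)/8 = 0.5.
Midpoints: 3.25, 3.75, 4.25, 4.75, 5.25, 5.75, 6.25, 6.75.
f(3.25) ≈ 2.291288, f(3.75) ≈ 2.397916, f(4.25) ≈ 2.500000, f(4.75) ≈ 2.598076, f(5.25) ≈ 2.692582, f(5.75) ≈ 2.783882, f(6.25) ≈ 2.872281, f(6.75) ≈ 2.958040.
Sum = Δt · [f(3.25) + f(3.75) + f(4.25) + ...].
Sum ≈ 10.547033.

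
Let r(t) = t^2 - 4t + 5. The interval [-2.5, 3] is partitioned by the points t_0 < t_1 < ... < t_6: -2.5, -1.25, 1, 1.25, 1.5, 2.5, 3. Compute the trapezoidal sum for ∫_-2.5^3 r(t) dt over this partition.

38.625

Subinterval widths: 1.25, 2.25, 0.25, 0.25, 1, 0.5.
r(-2.5) = 21.25, r(-1.25) = 11.5625, r(1) = 2, r(1.25) = 1.5625, r(1.5) = 1.25, r(2.5) = 1.25, r(3) = 2.
On each subinterval the trapezoid contributes (Δt_i/2)·[r(t_{i-1}) + r(t_i)].
Sum = 38.625.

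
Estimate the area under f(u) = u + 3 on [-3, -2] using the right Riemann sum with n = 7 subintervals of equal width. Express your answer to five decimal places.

Δu = (-2 − (-3))/7 = 1/7.
Right endpoints: -20/7, -19/7, -18/7, -17/7, -16/7, -15/7, -2.
f(-20/7) = 1/7, f(-19/7) = 2/7, f(-18/7) = 3/7, f(-17/7) = 4/7, f(-16/7) = 5/7, f(-15/7) = 6/7, f(-2) = 1.
Sum = Δu · [f(-20/7) + f(-19/7) + f(-18/7) + ...].
Sum ≈ 0.57143.

0.57143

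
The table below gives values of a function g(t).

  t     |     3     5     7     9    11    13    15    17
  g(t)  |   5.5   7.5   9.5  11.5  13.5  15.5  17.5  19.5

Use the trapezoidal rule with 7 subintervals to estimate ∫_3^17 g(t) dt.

Δt = 2.
T_7 = (2/2)·[5.5 + 2·7.5 + 2·9.5 + 2·11.5 + 2·13.5 + 2·15.5 + 2·17.5 + 19.5] = 175.

175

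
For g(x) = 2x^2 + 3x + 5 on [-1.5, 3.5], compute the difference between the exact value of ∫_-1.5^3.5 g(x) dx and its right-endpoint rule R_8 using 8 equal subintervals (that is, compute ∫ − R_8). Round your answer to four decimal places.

-11.5885

Exact integral: ∫_-1.5^3.5 g(x) dx ≈ 70.833333.
R_8 = 82.421875.
Error ≈ 70.833333 − 82.421875 ≈ -11.5885.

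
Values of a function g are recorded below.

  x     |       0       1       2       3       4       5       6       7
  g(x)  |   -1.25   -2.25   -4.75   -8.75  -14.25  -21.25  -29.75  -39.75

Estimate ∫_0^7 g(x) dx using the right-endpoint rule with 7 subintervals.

-120.75

Δx = 1.
Sum = 1·[(-2.25) + (-4.75) + (-8.75) + (-14.25) + (-21.25) + (-29.75) + (-39.75)] = -120.75.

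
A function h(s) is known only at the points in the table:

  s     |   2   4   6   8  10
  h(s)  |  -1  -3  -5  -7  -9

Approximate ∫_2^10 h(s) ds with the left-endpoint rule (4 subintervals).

-32

Δs = 2.
Sum = 2·[(-1) + (-3) + (-5) + (-7)] = -32.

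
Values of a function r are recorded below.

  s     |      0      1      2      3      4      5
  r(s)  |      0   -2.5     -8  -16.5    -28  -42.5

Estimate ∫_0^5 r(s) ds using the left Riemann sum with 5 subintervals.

Δs = 1.
Sum = 1·[0 + (-2.5) + (-8) + (-16.5) + (-28)] = -55.

-55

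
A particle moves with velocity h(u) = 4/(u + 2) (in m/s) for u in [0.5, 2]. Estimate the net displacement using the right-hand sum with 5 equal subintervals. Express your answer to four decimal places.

Δu = (2 − 0.5)/5 = 0.3.
Right endpoints: 0.8, 1.1, 1.4, 1.7, 2.
h(0.8) = 10/7, h(1.1) = 40/31, h(1.4) = 20/17, h(1.7) = 40/37, h(2) = 1.
Sum = Δu · [h(0.8) + h(1.1) + h(1.4) + h(1.7) + h(2)].
Sum ≈ 1.7929.

1.7929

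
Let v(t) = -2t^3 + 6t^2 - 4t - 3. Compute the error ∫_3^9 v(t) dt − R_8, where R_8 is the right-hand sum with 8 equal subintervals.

Exact integral: ∫_3^9 v(t) dt = -1998.
R_8 = -2388.375.
Error = -1998 − (-2388.375) = 390.375.

390.375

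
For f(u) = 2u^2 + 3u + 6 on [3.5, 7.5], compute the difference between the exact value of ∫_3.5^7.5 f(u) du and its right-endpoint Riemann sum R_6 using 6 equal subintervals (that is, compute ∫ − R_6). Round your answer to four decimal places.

-33.9259

Exact integral: ∫_3.5^7.5 f(u) du ≈ 342.666667.
R_6 ≈ 376.592593.
Error ≈ 342.666667 − 376.592593 ≈ -33.9259.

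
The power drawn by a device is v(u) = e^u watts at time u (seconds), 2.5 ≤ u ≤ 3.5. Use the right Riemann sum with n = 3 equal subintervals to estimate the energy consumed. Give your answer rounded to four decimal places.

24.6153

Δu = (3.5 − 2.5)/3 = 1/3.
Right endpoints: 17/6, 19/6, 3.5.
v(17/6) ≈ 17.0020, v(19/6) ≈ 23.7283, v(3.5) ≈ 33.1155.
Sum = Δu · [v(17/6) + v(19/6) + v(3.5)].
Sum ≈ 24.6153.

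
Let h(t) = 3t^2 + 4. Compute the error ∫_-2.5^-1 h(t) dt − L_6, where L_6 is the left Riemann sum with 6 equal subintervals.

-2.015625

Exact integral: ∫_-2.5^-1 h(t) dt = 20.625.
L_6 = 22.640625.
Error = 20.625 − 22.640625 = -2.015625.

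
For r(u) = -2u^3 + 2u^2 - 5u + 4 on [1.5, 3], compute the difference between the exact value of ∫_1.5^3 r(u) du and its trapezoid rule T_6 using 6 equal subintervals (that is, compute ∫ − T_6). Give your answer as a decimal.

Exact integral: ∫_1.5^3 r(u) du = -33.09375.
T_6 = -33.2734375.
Error = -33.09375 − (-33.2734375) = 0.1796875.

0.1796875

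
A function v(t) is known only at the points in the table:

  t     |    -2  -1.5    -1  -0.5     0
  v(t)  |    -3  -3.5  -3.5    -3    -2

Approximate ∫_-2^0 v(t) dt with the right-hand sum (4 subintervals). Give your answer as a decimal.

-6

Δt = 0.5.
Sum = 0.5·[(-3.5) + (-3.5) + (-3) + (-2)] = -6.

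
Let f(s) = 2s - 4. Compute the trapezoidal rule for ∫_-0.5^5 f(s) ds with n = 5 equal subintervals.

2.75

Δs = (5 − (-0.5))/5 = 1.1.
f(-0.5) = -5, f(0.6) = -2.8, f(1.7) = -0.6, f(2.8) = 1.6, f(3.9) = 3.8, f(5) = 6.
T_5 = (Δs/2)·[f(s_0) + 2f(s_1) + ... + 2f(s_{4}) + f(s_5)].
Sum = 2.75.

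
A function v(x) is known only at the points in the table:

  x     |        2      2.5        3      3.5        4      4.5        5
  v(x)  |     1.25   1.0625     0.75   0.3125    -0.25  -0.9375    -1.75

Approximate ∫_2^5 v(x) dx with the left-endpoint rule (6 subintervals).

Δx = 0.5.
Sum = 0.5·[1.25 + 1.0625 + 0.75 + 0.3125 + (-0.25) + (-0.9375)] = 1.09375.

1.09375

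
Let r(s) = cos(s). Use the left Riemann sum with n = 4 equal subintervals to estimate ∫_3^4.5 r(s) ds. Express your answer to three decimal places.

-1.252

Δs = (4.5 − 3)/4 = 0.375.
Left endpoints: 3, 3.375, 3.75, 4.125.
r(3) ≈ -0.990, r(3.375) ≈ -0.973, r(3.75) ≈ -0.821, r(4.125) ≈ -0.554.
Sum = Δs · [r(3) + r(3.375) + r(3.75) + r(4.125)].
Sum ≈ -1.252.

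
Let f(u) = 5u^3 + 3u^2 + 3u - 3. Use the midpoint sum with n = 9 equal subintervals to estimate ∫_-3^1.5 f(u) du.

-87.3984375

Δu = (1.5 − (-3))/9 = 0.5.
Midpoints: -2.75, -2.25, -1.75, -1.25, -0.75, -0.25, 0.25, 0.75, 1.25.
f(-2.75) = -92.546875, f(-2.25) = -51.515625, f(-1.75) = -25.859375, f(-1.25) = -11.828125, f(-0.75) = -5.671875, f(-0.25) = -3.640625, f(0.25) = -1.984375, f(0.75) = 3.046875, f(1.25) = 15.203125.
Sum = Δu · [f(-2.75) + f(-2.25) + f(-1.75) + ...].
Sum = -87.3984375.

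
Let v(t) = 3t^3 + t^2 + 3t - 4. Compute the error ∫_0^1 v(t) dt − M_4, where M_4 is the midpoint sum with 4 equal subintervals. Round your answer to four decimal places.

0.0286

Exact integral: ∫_0^1 v(t) dt ≈ -1.416667.
M_4 = -1.4453125.
Error ≈ -1.416667 − (-1.4453125) ≈ 0.0286.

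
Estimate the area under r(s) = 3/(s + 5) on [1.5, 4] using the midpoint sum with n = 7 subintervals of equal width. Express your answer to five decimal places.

Δs = (4 − 1.5)/7 = 5/14.
Midpoints: 47/28, 57/28, 67/28, 2.75, 87/28, 97/28, 107/28.
r(47/28) = 84/187, r(57/28) = 84/197, r(67/28) = 28/69, r(2.75) = 12/31, r(87/28) = 84/227, r(97/28) = 28/79, r(107/28) = 84/247.
Sum = Δs · [r(47/28) + r(57/28) + r(67/28) + ...].
Sum ≈ 0.97609.

0.97609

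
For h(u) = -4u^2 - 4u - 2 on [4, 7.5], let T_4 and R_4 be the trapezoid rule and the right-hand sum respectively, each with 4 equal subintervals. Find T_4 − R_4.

76.5625

T_4 = -566.453125.
R_4 = -643.015625.
T_4 − R_4 = 76.5625.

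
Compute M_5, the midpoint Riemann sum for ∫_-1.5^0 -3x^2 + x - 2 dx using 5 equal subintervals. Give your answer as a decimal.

Δx = (0 − (-1.5))/5 = 0.3.
Midpoints: -1.35, -1.05, -0.75, -0.45, -0.15.
f(-1.35) = -8.8175, f(-1.05) = -6.3575, f(-0.75) = -4.4375, f(-0.45) = -3.0575, f(-0.15) = -2.2175.
Sum = Δx · [f(-1.35) + f(-1.05) + f(-0.75) + f(-0.45) + f(-0.15)].
Sum = -7.46625.

-7.46625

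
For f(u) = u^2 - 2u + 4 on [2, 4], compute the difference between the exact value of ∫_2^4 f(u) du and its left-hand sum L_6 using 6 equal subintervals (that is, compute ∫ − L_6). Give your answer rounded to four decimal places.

1.2963

Exact integral: ∫_2^4 f(u) du ≈ 14.666667.
L_6 ≈ 13.370370.
Error ≈ 14.666667 − 13.370370 ≈ 1.2963.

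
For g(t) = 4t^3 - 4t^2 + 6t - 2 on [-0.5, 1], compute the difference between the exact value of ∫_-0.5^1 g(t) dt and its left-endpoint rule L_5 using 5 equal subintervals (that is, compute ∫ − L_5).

Exact integral: ∫_-0.5^1 g(t) dt = -1.3125.
L_5 = -2.91.
Error = -1.3125 − (-2.91) = 1.5975.

1.5975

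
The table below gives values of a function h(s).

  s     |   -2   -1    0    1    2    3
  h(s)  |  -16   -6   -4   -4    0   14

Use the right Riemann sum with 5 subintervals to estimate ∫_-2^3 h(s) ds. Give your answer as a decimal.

0

Δs = 1.
Sum = 1·[(-6) + (-4) + (-4) + 0 + 14] = 0.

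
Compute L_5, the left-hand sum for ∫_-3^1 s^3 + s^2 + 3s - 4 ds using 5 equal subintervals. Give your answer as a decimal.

Δs = (1 − (-3))/5 = 0.8.
Left endpoints: -3, -2.2, -1.4, -0.6, 0.2.
f(-3) = -31, f(-2.2) = -16.408, f(-1.4) = -8.984, f(-0.6) = -5.656, f(0.2) = -3.352.
Sum = Δs · [f(-3) + f(-2.2) + f(-1.4) + f(-0.6) + f(0.2)].
Sum = -52.32.

-52.32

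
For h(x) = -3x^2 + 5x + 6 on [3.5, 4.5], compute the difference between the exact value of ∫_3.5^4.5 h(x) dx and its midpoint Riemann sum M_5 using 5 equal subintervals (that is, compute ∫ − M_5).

Exact integral: ∫_3.5^4.5 h(x) dx = -22.25.
M_5 = -22.24.
Error = -22.25 − (-22.24) = -0.01.

-0.01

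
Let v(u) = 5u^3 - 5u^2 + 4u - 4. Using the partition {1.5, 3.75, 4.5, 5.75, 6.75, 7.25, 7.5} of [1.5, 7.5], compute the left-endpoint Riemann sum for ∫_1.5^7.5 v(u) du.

2518.484375

Subinterval widths: 2.25, 0.75, 1.25, 1, 0.5, 0.25.
Left endpoints: 1.5, 3.75, 4.5, 5.75, 6.75, 7.25.
v(1.5) = 7.625, v(3.75) = 204.359375, v(4.5) = 368.375, v(5.75) = 804.234375, v(6.75) = 1332.921875, v(7.25) = 1667.578125.
Sum = Σ Δu_i · v(u_i).
Sum = 2518.484375.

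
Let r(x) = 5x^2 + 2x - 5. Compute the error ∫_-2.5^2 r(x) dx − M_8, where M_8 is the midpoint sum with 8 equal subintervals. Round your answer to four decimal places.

0.5933

Exact integral: ∫_-2.5^2 r(x) dx = 14.625.
M_8 ≈ 14.031738.
Error ≈ 14.625 − 14.031738 ≈ 0.5933.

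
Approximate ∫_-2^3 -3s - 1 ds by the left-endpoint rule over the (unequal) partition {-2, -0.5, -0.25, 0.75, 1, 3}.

Subinterval widths: 1.5, 0.25, 1, 0.25, 2.
Left endpoints: -2, -0.5, -0.25, 0.75, 1.
f(-2) = 5, f(-0.5) = 0.5, f(-0.25) = -0.25, f(0.75) = -3.25, f(1) = -4.
Sum = Σ Δs_i · f(s_i).
Sum = -1.4375.

-1.4375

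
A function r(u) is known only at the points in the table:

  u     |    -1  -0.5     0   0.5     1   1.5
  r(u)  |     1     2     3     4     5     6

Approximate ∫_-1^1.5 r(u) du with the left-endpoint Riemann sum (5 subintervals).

7.5

Δu = 0.5.
Sum = 0.5·[1 + 2 + 3 + 4 + 5] = 7.5.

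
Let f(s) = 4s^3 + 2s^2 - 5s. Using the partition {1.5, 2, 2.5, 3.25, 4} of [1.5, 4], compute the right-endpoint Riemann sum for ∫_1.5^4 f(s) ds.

Subinterval widths: 0.5, 0.5, 0.75, 0.75.
Right endpoints: 2, 2.5, 3.25, 4.
f(2) = 30, f(2.5) = 62.5, f(3.25) = 142.1875, f(4) = 268.
Sum = Σ Δs_i · f(s_i).
Sum = 353.890625.

353.890625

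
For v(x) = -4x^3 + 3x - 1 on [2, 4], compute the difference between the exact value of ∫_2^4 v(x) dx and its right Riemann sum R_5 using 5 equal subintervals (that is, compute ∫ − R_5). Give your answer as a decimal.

Exact integral: ∫_2^4 v(x) dx = -224.
R_5 = -269.52.
Error = -224 − (-269.52) = 45.52.

45.52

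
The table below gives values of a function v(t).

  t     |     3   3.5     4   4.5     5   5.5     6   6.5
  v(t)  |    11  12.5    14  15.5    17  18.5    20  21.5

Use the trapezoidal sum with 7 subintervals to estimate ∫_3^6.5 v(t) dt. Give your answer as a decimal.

Δt = 0.5.
T_7 = (0.5/2)·[11 + 2·12.5 + 2·14 + 2·15.5 + 2·17 + 2·18.5 + 2·20 + 21.5] = 56.875.

56.875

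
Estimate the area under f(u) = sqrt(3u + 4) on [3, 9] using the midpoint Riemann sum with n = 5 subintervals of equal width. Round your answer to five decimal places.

27.94843

Δu = (9 − 3)/5 = 1.2.
Midpoints: 3.6, 4.8, 6, 7.2, 8.4.
f(3.6) ≈ 3.84708, f(4.8) ≈ 4.28952, f(6) ≈ 4.69042, f(7.2) ≈ 5.05964, f(8.4) ≈ 5.40370.
Sum = Δu · [f(3.6) + f(4.8) + f(6) + f(7.2) + f(8.4)].
Sum ≈ 27.94843.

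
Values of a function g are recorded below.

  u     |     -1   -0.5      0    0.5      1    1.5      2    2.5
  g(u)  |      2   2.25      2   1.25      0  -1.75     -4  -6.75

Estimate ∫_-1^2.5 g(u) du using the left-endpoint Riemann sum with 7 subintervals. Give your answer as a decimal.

0.875

Δu = 0.5.
Sum = 0.5·[2 + 2.25 + 2 + 1.25 + 0 + (-1.75) + (-4)] = 0.875.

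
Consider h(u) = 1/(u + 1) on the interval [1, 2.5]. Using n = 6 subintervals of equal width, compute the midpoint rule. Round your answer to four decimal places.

Δu = (2.5 − 1)/6 = 0.25.
Midpoints: 1.125, 1.375, 1.625, 1.875, 2.125, 2.375.
h(1.125) = 8/17, h(1.375) = 8/19, h(1.625) = 8/21, h(1.875) = 8/23, h(2.125) = 0.32, h(2.375) = 8/27.
Sum = Δu · [h(1.125) + h(1.375) + h(1.625) + ...].
Sum ≈ 0.5592.

0.5592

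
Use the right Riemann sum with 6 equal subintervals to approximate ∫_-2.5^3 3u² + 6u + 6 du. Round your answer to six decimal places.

105.092014

Δu = (3 − (-2.5))/6 = 11/12.
Right endpoints: -19/12, -2/3, 0.25, 7/6, 25/12, 3.
f(-19/12) = 193/48, f(-2/3) = 10/3, f(0.25) = 7.6875, f(7/6) = 205/12, f(25/12) = 1513/48, f(3) = 51.
Sum = Δu · [f(-19/12) + f(-2/3) + f(0.25) + ...].
Sum ≈ 105.092014.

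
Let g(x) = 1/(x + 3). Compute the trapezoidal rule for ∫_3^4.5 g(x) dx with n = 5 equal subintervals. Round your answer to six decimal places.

Δx = (4.5 − 3)/5 = 0.3.
g(3) = 1/6, g(3.3) = 10/63, g(3.6) = 5/33, g(3.9) = 10/69, g(4.2) = 5/36, g(4.5) = 2/15.
T_5 = (Δx/2)·[g(x_0) + 2g(x_1) + ... + 2g(x_{4}) + g(x_5)].
Sum ≈ 0.223219.

0.223219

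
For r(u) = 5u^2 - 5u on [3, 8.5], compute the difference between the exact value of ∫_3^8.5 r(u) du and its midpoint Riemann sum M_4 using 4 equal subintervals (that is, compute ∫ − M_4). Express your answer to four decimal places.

Exact integral: ∫_3^8.5 r(u) du ≈ 820.416667.
M_4 ≈ 816.083984.
Error ≈ 820.416667 − 816.083984 ≈ 4.3327.

4.3327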